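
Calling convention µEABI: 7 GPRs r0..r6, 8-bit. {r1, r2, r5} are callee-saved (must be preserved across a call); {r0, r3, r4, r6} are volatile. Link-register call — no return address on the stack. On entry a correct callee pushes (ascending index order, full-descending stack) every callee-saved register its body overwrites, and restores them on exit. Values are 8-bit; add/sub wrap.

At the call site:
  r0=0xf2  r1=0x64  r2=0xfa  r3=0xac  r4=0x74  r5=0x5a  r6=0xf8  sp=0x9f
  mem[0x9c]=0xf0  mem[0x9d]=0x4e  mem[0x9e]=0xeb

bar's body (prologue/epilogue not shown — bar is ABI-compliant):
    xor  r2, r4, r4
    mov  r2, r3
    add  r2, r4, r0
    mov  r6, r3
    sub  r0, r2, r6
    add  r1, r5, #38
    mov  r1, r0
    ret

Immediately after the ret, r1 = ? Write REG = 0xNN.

REG = 0x64

prologue: push r1 -> mem[0x9e]=0x64, sp=0x9e
prologue: push r2 -> mem[0x9d]=0xfa, sp=0x9d
body[0] xor  r2, r4, r4 -> r2=0x00
body[1] mov  r2, r3 -> r2=0xac
body[2] add  r2, r4, r0 -> r2=0x66
body[3] mov  r6, r3 -> r6=0xac
body[4] sub  r0, r2, r6 -> r0=0xba
body[5] add  r1, r5, #38 -> r1=0x80
body[6] mov  r1, r0 -> r1=0xba
epilogue: pop r2=0xfa, sp=0x9e
epilogue: pop r1=0x64, sp=0x9f
r1 is callee-saved -> restored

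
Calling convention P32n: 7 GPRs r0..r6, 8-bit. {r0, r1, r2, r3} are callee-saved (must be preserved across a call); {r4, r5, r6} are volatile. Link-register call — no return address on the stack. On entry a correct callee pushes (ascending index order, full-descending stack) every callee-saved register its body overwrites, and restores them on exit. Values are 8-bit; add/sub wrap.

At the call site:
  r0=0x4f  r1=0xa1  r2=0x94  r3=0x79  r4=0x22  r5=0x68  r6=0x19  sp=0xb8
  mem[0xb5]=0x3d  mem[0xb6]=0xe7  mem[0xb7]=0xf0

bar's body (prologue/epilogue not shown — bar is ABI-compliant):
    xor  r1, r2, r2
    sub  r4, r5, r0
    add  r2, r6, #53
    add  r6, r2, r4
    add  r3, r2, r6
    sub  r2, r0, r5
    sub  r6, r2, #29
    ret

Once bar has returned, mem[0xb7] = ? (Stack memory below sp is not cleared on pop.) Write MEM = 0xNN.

MEM = 0xa1

prologue: push r1 → mem[0xb7]=0xa1, sp=0xb7
prologue: push r2 → mem[0xb6]=0x94, sp=0xb6
prologue: push r3 → mem[0xb5]=0x79, sp=0xb5
body[0] xor  r1, r2, r2 → r1=0x00
body[1] sub  r4, r5, r0 → r4=0x19
body[2] add  r2, r6, #53 → r2=0x4e
body[3] add  r6, r2, r4 → r6=0x67
body[4] add  r3, r2, r6 → r3=0xb5
body[5] sub  r2, r0, r5 → r2=0xe7
body[6] sub  r6, r2, #29 → r6=0xca
epilogue: pop r3=0x79, sp=0xb6
epilogue: pop r2=0x94, sp=0xb7
epilogue: pop r1=0xa1, sp=0xb8
prologue pushed ['r1', 'r2', 'r3'] at ['0xb7', '0xb6', '0xb5']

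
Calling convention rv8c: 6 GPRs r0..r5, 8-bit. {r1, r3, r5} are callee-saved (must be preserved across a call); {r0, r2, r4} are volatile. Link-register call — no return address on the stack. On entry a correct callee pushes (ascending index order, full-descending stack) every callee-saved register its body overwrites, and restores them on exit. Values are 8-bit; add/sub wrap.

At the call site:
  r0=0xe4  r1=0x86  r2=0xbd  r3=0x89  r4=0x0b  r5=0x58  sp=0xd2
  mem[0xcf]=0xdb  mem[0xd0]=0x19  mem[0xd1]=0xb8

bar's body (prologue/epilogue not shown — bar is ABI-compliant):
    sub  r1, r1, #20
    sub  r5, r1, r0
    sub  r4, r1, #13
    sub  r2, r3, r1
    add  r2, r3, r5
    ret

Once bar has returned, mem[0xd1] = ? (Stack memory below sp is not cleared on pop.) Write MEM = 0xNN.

prologue: push r1 -> mem[0xd1]=0x86, sp=0xd1
prologue: push r5 -> mem[0xd0]=0x58, sp=0xd0
body[0] sub  r1, r1, #20 -> r1=0x72
body[1] sub  r5, r1, r0 -> r5=0x8e
body[2] sub  r4, r1, #13 -> r4=0x65
body[3] sub  r2, r3, r1 -> r2=0x17
body[4] add  r2, r3, r5 -> r2=0x17
epilogue: pop r5=0x58, sp=0xd1
epilogue: pop r1=0x86, sp=0xd2
prologue pushed ['r1', 'r5'] at ['0xd1', '0xd0']

MEM = 0x86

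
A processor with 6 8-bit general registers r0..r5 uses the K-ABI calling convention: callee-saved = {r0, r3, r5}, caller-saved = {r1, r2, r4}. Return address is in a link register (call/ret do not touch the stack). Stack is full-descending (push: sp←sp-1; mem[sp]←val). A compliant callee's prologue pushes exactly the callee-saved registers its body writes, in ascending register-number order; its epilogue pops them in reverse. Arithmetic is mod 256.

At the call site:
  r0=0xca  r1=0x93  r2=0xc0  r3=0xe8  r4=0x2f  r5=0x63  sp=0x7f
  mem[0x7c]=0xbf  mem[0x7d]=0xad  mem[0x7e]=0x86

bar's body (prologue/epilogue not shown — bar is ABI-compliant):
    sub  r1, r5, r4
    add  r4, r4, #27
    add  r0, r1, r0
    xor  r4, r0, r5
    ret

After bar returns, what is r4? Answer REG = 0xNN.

prologue: push r0 -> mem[0x7e]=0xca, sp=0x7e
body[0] sub  r1, r5, r4 -> r1=0x34
body[1] add  r4, r4, #27 -> r4=0x4a
body[2] add  r0, r1, r0 -> r0=0xfe
body[3] xor  r4, r0, r5 -> r4=0x9d
epilogue: pop r0=0xca, sp=0x7f
r4 is caller-saved -> body value

REG = 0x9d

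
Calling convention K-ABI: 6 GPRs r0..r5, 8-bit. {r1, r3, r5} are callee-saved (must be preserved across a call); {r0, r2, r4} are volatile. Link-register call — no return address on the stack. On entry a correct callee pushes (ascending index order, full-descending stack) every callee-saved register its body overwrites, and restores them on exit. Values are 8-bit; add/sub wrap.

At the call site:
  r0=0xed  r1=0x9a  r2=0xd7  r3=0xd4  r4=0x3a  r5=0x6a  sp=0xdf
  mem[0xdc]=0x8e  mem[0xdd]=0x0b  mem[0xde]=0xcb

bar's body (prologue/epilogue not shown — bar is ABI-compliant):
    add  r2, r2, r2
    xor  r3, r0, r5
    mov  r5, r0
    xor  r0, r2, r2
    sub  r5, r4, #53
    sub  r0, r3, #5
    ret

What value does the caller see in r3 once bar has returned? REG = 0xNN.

REG = 0xd4

prologue: push r3 → mem[0xde]=0xd4, sp=0xde
prologue: push r5 → mem[0xdd]=0x6a, sp=0xdd
body[0] add  r2, r2, r2 → r2=0xae
body[1] xor  r3, r0, r5 → r3=0x87
body[2] mov  r5, r0 → r5=0xed
body[3] xor  r0, r2, r2 → r0=0x00
body[4] sub  r5, r4, #53 → r5=0x05
body[5] sub  r0, r3, #5 → r0=0x82
epilogue: pop r5=0x6a, sp=0xde
epilogue: pop r3=0xd4, sp=0xdf
r3 is callee-saved → restored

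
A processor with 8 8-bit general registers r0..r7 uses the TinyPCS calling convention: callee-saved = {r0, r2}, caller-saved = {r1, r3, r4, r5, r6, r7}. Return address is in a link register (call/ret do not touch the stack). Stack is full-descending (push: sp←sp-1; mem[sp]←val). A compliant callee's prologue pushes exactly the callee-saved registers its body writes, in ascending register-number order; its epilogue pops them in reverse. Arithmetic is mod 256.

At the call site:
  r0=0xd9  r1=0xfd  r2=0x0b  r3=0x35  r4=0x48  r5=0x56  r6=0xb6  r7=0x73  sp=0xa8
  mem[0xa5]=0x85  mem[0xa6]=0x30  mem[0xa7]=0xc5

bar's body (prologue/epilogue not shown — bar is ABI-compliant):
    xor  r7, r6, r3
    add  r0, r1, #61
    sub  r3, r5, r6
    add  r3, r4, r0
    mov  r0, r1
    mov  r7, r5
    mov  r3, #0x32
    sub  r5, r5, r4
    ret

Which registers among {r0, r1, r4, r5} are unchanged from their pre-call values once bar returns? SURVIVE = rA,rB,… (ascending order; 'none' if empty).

SURVIVE = r0,r1,r4

prologue: push r0 → mem[0xa7]=0xd9, sp=0xa7
body[0] xor  r7, r6, r3 → r7=0x83
body[1] add  r0, r1, #61 → r0=0x3a
body[2] sub  r3, r5, r6 → r3=0xa0
body[3] add  r3, r4, r0 → r3=0x82
body[4] mov  r0, r1 → r0=0xfd
body[5] mov  r7, r5 → r7=0x56
body[6] mov  r3, #0x32 → r3=0x32
body[7] sub  r5, r5, r4 → r5=0x0e
epilogue: pop r0=0xd9, sp=0xa8
r0: callee-saved, written=True
r1: caller-saved, written=False
r4: caller-saved, written=False
r5: caller-saved, written=True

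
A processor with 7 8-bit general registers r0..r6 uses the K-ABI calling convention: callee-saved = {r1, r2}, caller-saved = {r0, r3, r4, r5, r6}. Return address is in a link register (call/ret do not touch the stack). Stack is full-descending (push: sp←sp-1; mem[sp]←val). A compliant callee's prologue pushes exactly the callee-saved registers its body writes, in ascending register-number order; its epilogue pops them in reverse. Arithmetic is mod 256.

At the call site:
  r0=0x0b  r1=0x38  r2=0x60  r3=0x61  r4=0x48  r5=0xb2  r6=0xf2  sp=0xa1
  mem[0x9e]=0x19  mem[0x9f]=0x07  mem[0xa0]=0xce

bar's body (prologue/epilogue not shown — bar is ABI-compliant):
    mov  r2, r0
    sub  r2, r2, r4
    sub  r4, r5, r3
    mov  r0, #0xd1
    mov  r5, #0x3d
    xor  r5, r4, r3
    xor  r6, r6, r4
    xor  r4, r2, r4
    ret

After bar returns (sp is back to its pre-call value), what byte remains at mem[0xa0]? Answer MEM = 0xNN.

MEM = 0x60

prologue: push r2 → mem[0xa0]=0x60, sp=0xa0
body[0] mov  r2, r0 → r2=0x0b
body[1] sub  r2, r2, r4 → r2=0xc3
body[2] sub  r4, r5, r3 → r4=0x51
body[3] mov  r0, #0xd1 → r0=0xd1
body[4] mov  r5, #0x3d → r5=0x3d
body[5] xor  r5, r4, r3 → r5=0x30
body[6] xor  r6, r6, r4 → r6=0xa3
body[7] xor  r4, r2, r4 → r4=0x92
epilogue: pop r2=0x60, sp=0xa1
prologue pushed ['r2'] at ['0xa0']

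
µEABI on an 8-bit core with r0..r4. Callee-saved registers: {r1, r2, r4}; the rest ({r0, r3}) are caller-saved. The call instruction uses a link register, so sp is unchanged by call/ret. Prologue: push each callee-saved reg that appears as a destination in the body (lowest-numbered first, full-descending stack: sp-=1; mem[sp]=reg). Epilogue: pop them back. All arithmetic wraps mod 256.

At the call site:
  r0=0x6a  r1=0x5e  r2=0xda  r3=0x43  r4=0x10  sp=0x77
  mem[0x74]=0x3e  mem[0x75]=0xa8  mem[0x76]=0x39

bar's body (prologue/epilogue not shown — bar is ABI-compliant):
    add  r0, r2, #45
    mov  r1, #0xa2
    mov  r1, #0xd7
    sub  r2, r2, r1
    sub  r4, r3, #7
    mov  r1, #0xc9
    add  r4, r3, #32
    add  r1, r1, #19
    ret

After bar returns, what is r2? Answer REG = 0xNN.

prologue: push r1 -> mem[0x76]=0x5e, sp=0x76
prologue: push r2 -> mem[0x75]=0xda, sp=0x75
prologue: push r4 -> mem[0x74]=0x10, sp=0x74
body[0] add  r0, r2, #45 -> r0=0x07
body[1] mov  r1, #0xa2 -> r1=0xa2
body[2] mov  r1, #0xd7 -> r1=0xd7
body[3] sub  r2, r2, r1 -> r2=0x03
body[4] sub  r4, r3, #7 -> r4=0x3c
body[5] mov  r1, #0xc9 -> r1=0xc9
body[6] add  r4, r3, #32 -> r4=0x63
body[7] add  r1, r1, #19 -> r1=0xdc
epilogue: pop r4=0x10, sp=0x75
epilogue: pop r2=0xda, sp=0x76
epilogue: pop r1=0x5e, sp=0x77
r2 is callee-saved -> restored

REG = 0xda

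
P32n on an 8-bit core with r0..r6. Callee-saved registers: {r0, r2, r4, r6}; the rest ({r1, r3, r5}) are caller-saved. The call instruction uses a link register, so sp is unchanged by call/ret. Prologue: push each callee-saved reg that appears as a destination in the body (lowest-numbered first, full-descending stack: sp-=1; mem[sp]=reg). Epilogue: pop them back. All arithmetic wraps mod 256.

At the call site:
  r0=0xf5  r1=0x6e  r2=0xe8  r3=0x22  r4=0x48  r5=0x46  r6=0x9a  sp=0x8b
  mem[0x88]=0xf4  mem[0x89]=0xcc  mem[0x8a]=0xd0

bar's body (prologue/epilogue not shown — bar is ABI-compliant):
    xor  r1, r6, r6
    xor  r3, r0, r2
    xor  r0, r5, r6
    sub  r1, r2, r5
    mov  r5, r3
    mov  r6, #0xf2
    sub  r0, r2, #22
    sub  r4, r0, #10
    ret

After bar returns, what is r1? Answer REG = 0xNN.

prologue: push r0 → mem[0x8a]=0xf5, sp=0x8a
prologue: push r4 → mem[0x89]=0x48, sp=0x89
prologue: push r6 → mem[0x88]=0x9a, sp=0x88
body[0] xor  r1, r6, r6 → r1=0x00
body[1] xor  r3, r0, r2 → r3=0x1d
body[2] xor  r0, r5, r6 → r0=0xdc
body[3] sub  r1, r2, r5 → r1=0xa2
body[4] mov  r5, r3 → r5=0x1d
body[5] mov  r6, #0xf2 → r6=0xf2
body[6] sub  r0, r2, #22 → r0=0xd2
body[7] sub  r4, r0, #10 → r4=0xc8
epilogue: pop r6=0x9a, sp=0x89
epilogue: pop r4=0x48, sp=0x8a
epilogue: pop r0=0xf5, sp=0x8b
r1 is caller-saved → body value

REG = 0xa2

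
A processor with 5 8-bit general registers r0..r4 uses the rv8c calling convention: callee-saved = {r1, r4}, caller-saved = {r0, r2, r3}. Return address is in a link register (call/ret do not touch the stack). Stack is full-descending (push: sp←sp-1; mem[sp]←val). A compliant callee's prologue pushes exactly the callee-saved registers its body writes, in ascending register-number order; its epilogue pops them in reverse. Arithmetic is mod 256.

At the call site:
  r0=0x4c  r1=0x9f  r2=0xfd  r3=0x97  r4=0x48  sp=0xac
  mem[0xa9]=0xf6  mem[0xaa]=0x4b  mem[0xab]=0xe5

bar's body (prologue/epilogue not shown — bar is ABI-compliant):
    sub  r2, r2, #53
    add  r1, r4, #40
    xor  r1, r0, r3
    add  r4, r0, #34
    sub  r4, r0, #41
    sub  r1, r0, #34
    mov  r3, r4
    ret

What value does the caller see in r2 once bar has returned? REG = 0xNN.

prologue: push r1 -> mem[0xab]=0x9f, sp=0xab
prologue: push r4 -> mem[0xaa]=0x48, sp=0xaa
body[0] sub  r2, r2, #53 -> r2=0xc8
body[1] add  r1, r4, #40 -> r1=0x70
body[2] xor  r1, r0, r3 -> r1=0xdb
body[3] add  r4, r0, #34 -> r4=0x6e
body[4] sub  r4, r0, #41 -> r4=0x23
body[5] sub  r1, r0, #34 -> r1=0x2a
body[6] mov  r3, r4 -> r3=0x23
epilogue: pop r4=0x48, sp=0xab
epilogue: pop r1=0x9f, sp=0xac
r2 is caller-saved -> body value

REG = 0xc8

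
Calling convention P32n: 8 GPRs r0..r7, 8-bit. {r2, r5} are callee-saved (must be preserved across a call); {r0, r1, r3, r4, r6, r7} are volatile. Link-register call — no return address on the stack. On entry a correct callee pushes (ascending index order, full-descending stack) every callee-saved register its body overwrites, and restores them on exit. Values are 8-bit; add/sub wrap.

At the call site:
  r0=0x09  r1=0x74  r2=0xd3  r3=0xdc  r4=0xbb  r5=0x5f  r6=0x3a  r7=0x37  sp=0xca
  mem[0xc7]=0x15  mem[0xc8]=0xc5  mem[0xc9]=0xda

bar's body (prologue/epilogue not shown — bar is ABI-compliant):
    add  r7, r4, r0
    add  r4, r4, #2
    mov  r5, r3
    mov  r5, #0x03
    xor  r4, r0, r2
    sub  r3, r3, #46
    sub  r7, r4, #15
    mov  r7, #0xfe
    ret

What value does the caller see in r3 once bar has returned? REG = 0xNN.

prologue: push r5 → mem[0xc9]=0x5f, sp=0xc9
body[0] add  r7, r4, r0 → r7=0xc4
body[1] add  r4, r4, #2 → r4=0xbd
body[2] mov  r5, r3 → r5=0xdc
body[3] mov  r5, #0x03 → r5=0x03
body[4] xor  r4, r0, r2 → r4=0xda
body[5] sub  r3, r3, #46 → r3=0xae
body[6] sub  r7, r4, #15 → r7=0xcb
body[7] mov  r7, #0xfe → r7=0xfe
epilogue: pop r5=0x5f, sp=0xca
r3 is caller-saved → body value

REG = 0xae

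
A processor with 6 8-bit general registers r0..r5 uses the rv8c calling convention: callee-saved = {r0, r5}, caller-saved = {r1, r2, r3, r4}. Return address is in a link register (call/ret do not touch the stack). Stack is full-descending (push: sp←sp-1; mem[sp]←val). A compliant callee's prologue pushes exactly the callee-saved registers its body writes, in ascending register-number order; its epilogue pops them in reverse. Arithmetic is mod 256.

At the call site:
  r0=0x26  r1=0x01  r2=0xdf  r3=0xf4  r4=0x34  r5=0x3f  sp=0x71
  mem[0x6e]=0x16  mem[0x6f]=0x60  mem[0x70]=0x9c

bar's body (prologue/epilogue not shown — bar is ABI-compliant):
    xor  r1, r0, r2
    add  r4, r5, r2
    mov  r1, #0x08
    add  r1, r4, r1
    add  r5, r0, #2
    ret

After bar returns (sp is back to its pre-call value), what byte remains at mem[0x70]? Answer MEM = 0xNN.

MEM = 0x3f

prologue: push r5 -> mem[0x70]=0x3f, sp=0x70
body[0] xor  r1, r0, r2 -> r1=0xf9
body[1] add  r4, r5, r2 -> r4=0x1e
body[2] mov  r1, #0x08 -> r1=0x08
body[3] add  r1, r4, r1 -> r1=0x26
body[4] add  r5, r0, #2 -> r5=0x28
epilogue: pop r5=0x3f, sp=0x71
prologue pushed ['r5'] at ['0x70']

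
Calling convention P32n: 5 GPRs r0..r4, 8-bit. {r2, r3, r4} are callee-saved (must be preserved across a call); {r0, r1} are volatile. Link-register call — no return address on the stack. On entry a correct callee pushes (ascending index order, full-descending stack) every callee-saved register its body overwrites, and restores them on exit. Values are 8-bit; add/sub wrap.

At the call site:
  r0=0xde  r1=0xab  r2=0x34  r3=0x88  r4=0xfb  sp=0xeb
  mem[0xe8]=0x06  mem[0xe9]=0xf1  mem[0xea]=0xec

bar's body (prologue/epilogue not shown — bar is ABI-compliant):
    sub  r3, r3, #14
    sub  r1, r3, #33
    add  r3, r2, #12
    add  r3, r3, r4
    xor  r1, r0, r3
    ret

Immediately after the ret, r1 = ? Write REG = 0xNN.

prologue: push r3 → mem[0xea]=0x88, sp=0xea
body[0] sub  r3, r3, #14 → r3=0x7a
body[1] sub  r1, r3, #33 → r1=0x59
body[2] add  r3, r2, #12 → r3=0x40
body[3] add  r3, r3, r4 → r3=0x3b
body[4] xor  r1, r0, r3 → r1=0xe5
epilogue: pop r3=0x88, sp=0xeb
r1 is caller-saved → body value

REG = 0xe5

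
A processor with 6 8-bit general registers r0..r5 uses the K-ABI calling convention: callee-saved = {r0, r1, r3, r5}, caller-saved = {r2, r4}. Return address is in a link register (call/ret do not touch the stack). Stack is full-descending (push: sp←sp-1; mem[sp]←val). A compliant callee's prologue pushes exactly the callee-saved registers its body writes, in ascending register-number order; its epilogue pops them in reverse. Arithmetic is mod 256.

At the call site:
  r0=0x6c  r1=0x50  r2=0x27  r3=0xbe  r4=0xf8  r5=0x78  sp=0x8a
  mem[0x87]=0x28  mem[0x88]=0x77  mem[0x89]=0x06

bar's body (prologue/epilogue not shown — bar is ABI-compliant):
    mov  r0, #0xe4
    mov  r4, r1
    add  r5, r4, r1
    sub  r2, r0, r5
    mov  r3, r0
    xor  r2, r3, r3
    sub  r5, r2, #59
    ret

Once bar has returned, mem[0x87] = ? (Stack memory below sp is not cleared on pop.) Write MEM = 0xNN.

prologue: push r0 → mem[0x89]=0x6c, sp=0x89
prologue: push r3 → mem[0x88]=0xbe, sp=0x88
prologue: push r5 → mem[0x87]=0x78, sp=0x87
body[0] mov  r0, #0xe4 → r0=0xe4
body[1] mov  r4, r1 → r4=0x50
body[2] add  r5, r4, r1 → r5=0xa0
body[3] sub  r2, r0, r5 → r2=0x44
body[4] mov  r3, r0 → r3=0xe4
body[5] xor  r2, r3, r3 → r2=0x00
body[6] sub  r5, r2, #59 → r5=0xc5
epilogue: pop r5=0x78, sp=0x88
epilogue: pop r3=0xbe, sp=0x89
epilogue: pop r0=0x6c, sp=0x8a
prologue pushed ['r0', 'r3', 'r5'] at ['0x89', '0x88', '0x87']

MEM = 0x78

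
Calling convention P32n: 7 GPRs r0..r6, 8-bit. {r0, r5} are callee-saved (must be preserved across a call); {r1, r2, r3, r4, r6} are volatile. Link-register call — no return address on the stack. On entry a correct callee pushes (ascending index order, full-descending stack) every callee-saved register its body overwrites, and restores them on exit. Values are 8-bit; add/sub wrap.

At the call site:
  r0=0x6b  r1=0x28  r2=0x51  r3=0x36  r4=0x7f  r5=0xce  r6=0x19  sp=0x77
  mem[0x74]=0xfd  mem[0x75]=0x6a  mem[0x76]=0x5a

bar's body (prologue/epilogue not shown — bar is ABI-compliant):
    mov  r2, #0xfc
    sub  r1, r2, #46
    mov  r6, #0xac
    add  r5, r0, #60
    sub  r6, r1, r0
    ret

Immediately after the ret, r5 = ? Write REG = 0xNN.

REG = 0xce

prologue: push r5 -> mem[0x76]=0xce, sp=0x76
body[0] mov  r2, #0xfc -> r2=0xfc
body[1] sub  r1, r2, #46 -> r1=0xce
body[2] mov  r6, #0xac -> r6=0xac
body[3] add  r5, r0, #60 -> r5=0xa7
body[4] sub  r6, r1, r0 -> r6=0x63
epilogue: pop r5=0xce, sp=0x77
r5 is callee-saved -> restored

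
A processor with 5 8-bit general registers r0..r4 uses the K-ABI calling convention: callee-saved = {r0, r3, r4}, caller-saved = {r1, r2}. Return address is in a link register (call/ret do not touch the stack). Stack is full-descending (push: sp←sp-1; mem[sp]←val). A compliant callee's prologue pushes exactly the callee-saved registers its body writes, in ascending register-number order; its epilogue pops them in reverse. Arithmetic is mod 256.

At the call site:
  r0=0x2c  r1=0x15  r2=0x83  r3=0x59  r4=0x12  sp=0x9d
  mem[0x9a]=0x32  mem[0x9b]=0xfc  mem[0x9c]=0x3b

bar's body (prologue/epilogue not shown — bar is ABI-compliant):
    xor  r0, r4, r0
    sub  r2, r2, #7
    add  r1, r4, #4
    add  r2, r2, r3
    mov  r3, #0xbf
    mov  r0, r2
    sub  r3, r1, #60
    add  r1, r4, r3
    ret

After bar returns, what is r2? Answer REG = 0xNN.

REG = 0xd5

prologue: push r0 → mem[0x9c]=0x2c, sp=0x9c
prologue: push r3 → mem[0x9b]=0x59, sp=0x9b
body[0] xor  r0, r4, r0 → r0=0x3e
body[1] sub  r2, r2, #7 → r2=0x7c
body[2] add  r1, r4, #4 → r1=0x16
body[3] add  r2, r2, r3 → r2=0xd5
body[4] mov  r3, #0xbf → r3=0xbf
body[5] mov  r0, r2 → r0=0xd5
body[6] sub  r3, r1, #60 → r3=0xda
body[7] add  r1, r4, r3 → r1=0xec
epilogue: pop r3=0x59, sp=0x9c
epilogue: pop r0=0x2c, sp=0x9d
r2 is caller-saved → body value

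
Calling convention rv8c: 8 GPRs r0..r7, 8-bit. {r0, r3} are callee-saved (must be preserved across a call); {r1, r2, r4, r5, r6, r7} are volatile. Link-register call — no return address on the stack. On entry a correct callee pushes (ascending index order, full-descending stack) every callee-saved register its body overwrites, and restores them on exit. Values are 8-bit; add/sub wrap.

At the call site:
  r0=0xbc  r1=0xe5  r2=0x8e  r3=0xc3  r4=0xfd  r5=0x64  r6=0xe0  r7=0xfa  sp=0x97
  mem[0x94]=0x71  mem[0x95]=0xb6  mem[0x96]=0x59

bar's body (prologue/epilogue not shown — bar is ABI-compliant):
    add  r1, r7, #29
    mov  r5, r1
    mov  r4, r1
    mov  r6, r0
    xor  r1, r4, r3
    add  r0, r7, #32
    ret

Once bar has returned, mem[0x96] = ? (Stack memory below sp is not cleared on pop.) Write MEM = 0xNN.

prologue: push r0 -> mem[0x96]=0xbc, sp=0x96
body[0] add  r1, r7, #29 -> r1=0x17
body[1] mov  r5, r1 -> r5=0x17
body[2] mov  r4, r1 -> r4=0x17
body[3] mov  r6, r0 -> r6=0xbc
body[4] xor  r1, r4, r3 -> r1=0xd4
body[5] add  r0, r7, #32 -> r0=0x1a
epilogue: pop r0=0xbc, sp=0x97
prologue pushed ['r0'] at ['0x96']

MEM = 0xbc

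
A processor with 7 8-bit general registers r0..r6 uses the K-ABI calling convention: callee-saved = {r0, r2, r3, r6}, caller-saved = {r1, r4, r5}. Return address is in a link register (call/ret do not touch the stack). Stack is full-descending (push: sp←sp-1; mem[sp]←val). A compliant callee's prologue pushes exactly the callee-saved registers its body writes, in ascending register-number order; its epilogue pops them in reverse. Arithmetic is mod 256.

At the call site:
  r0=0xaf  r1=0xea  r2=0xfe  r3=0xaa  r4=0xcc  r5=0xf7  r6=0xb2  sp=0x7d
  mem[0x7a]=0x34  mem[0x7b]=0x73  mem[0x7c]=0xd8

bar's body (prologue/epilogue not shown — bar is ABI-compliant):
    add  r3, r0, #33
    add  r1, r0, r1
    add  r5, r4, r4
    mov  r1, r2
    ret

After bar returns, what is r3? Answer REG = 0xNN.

prologue: push r3 -> mem[0x7c]=0xaa, sp=0x7c
body[0] add  r3, r0, #33 -> r3=0xd0
body[1] add  r1, r0, r1 -> r1=0x99
body[2] add  r5, r4, r4 -> r5=0x98
body[3] mov  r1, r2 -> r1=0xfe
epilogue: pop r3=0xaa, sp=0x7d
r3 is callee-saved -> restored

REG = 0xaa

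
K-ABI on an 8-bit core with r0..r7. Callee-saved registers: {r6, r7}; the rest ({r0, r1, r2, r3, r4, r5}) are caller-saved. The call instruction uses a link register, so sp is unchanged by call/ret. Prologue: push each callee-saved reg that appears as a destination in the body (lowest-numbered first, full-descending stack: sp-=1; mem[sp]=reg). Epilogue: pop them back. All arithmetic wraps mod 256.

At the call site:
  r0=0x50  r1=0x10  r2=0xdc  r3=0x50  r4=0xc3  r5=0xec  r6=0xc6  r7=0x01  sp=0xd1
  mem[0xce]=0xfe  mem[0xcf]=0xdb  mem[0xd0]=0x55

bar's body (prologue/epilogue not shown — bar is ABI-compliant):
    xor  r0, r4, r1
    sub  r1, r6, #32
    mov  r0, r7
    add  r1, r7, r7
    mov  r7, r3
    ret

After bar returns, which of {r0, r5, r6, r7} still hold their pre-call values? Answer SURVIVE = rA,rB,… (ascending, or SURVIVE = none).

prologue: push r7 -> mem[0xd0]=0x01, sp=0xd0
body[0] xor  r0, r4, r1 -> r0=0xd3
body[1] sub  r1, r6, #32 -> r1=0xa6
body[2] mov  r0, r7 -> r0=0x01
body[3] add  r1, r7, r7 -> r1=0x02
body[4] mov  r7, r3 -> r7=0x50
epilogue: pop r7=0x01, sp=0xd1
r0: caller-saved, written=True
r5: caller-saved, written=False
r6: callee-saved, written=False
r7: callee-saved, written=True

SURVIVE = r5,r6,r7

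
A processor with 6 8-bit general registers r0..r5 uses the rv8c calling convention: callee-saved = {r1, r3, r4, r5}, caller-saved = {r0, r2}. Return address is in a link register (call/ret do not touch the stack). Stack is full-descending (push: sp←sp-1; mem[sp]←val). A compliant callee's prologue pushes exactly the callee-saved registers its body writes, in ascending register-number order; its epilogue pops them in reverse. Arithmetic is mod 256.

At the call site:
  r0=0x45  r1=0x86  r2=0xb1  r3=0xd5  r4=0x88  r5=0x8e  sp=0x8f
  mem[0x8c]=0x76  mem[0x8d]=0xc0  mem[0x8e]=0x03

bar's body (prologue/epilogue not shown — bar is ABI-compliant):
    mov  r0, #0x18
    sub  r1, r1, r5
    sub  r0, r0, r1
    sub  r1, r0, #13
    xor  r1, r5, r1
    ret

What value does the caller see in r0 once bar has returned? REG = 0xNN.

REG = 0x20

prologue: push r1 → mem[0x8e]=0x86, sp=0x8e
body[0] mov  r0, #0x18 → r0=0x18
body[1] sub  r1, r1, r5 → r1=0xf8
body[2] sub  r0, r0, r1 → r0=0x20
body[3] sub  r1, r0, #13 → r1=0x13
body[4] xor  r1, r5, r1 → r1=0x9d
epilogue: pop r1=0x86, sp=0x8f
r0 is caller-saved → body value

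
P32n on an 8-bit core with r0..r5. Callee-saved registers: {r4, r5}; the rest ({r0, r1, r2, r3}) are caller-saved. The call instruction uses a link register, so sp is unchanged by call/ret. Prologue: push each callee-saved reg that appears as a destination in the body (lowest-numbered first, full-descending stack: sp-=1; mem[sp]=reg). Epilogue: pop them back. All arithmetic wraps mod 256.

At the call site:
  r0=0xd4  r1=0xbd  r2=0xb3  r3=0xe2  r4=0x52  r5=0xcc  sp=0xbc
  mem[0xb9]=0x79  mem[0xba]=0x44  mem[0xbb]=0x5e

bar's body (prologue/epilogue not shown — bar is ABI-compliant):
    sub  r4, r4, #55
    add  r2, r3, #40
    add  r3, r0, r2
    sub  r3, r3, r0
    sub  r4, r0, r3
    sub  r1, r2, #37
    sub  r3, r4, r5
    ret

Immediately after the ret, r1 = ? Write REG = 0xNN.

prologue: push r4 -> mem[0xbb]=0x52, sp=0xbb
body[0] sub  r4, r4, #55 -> r4=0x1b
body[1] add  r2, r3, #40 -> r2=0x0a
body[2] add  r3, r0, r2 -> r3=0xde
body[3] sub  r3, r3, r0 -> r3=0x0a
body[4] sub  r4, r0, r3 -> r4=0xca
body[5] sub  r1, r2, #37 -> r1=0xe5
body[6] sub  r3, r4, r5 -> r3=0xfe
epilogue: pop r4=0x52, sp=0xbc
r1 is caller-saved -> body value

REG = 0xe5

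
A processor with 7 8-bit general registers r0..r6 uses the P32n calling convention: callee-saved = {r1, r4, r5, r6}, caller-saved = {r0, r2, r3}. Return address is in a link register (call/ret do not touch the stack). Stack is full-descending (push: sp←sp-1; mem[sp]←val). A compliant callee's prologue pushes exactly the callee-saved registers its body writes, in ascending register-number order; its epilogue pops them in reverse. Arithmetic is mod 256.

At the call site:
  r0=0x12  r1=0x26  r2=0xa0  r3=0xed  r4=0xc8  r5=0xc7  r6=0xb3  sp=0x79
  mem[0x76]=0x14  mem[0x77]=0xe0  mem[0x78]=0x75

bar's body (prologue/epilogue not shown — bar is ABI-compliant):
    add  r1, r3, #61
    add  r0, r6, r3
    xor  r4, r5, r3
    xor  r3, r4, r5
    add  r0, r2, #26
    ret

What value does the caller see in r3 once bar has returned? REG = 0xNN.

REG = 0xed

prologue: push r1 -> mem[0x78]=0x26, sp=0x78
prologue: push r4 -> mem[0x77]=0xc8, sp=0x77
body[0] add  r1, r3, #61 -> r1=0x2a
body[1] add  r0, r6, r3 -> r0=0xa0
body[2] xor  r4, r5, r3 -> r4=0x2a
body[3] xor  r3, r4, r5 -> r3=0xed
body[4] add  r0, r2, #26 -> r0=0xba
epilogue: pop r4=0xc8, sp=0x78
epilogue: pop r1=0x26, sp=0x79
r3 is caller-saved -> body value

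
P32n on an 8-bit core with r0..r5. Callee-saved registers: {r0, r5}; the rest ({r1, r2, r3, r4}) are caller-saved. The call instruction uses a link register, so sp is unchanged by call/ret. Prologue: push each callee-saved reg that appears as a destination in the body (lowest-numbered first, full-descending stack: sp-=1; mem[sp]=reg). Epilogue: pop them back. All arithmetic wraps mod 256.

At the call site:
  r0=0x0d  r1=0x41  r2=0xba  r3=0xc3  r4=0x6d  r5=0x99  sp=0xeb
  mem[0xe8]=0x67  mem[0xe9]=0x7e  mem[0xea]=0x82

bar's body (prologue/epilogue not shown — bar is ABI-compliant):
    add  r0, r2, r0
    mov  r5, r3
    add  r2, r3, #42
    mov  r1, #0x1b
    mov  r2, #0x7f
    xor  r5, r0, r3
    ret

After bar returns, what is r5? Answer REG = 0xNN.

prologue: push r0 -> mem[0xea]=0x0d, sp=0xea
prologue: push r5 -> mem[0xe9]=0x99, sp=0xe9
body[0] add  r0, r2, r0 -> r0=0xc7
body[1] mov  r5, r3 -> r5=0xc3
body[2] add  r2, r3, #42 -> r2=0xed
body[3] mov  r1, #0x1b -> r1=0x1b
body[4] mov  r2, #0x7f -> r2=0x7f
body[5] xor  r5, r0, r3 -> r5=0x04
epilogue: pop r5=0x99, sp=0xea
epilogue: pop r0=0x0d, sp=0xeb
r5 is callee-saved -> restored

REG = 0x99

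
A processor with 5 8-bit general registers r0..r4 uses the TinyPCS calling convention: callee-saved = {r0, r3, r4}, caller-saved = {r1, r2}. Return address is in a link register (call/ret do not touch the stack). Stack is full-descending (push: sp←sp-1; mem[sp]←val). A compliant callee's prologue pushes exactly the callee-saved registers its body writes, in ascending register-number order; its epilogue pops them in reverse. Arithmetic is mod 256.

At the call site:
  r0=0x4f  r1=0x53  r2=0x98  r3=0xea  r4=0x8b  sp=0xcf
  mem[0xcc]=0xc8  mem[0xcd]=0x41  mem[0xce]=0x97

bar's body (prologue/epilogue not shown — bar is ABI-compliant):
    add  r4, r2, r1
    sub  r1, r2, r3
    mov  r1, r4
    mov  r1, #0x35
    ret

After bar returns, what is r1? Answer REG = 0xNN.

prologue: push r4 -> mem[0xce]=0x8b, sp=0xce
body[0] add  r4, r2, r1 -> r4=0xeb
body[1] sub  r1, r2, r3 -> r1=0xae
body[2] mov  r1, r4 -> r1=0xeb
body[3] mov  r1, #0x35 -> r1=0x35
epilogue: pop r4=0x8b, sp=0xcf
r1 is caller-saved -> body value

REG = 0x35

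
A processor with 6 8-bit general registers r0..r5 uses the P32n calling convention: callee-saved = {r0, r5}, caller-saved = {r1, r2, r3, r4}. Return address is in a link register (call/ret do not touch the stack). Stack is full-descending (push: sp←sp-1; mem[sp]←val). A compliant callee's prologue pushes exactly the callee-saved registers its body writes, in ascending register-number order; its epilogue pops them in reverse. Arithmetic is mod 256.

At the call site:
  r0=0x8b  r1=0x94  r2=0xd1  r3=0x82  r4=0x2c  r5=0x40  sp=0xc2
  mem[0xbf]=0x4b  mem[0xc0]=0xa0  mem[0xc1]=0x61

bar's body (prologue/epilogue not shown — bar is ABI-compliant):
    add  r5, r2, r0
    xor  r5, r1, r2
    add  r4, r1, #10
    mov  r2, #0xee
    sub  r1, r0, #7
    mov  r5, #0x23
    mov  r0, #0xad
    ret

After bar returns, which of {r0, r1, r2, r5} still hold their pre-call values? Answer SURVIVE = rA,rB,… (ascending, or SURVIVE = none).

SURVIVE = r0,r5

prologue: push r0 → mem[0xc1]=0x8b, sp=0xc1
prologue: push r5 → mem[0xc0]=0x40, sp=0xc0
body[0] add  r5, r2, r0 → r5=0x5c
body[1] xor  r5, r1, r2 → r5=0x45
body[2] add  r4, r1, #10 → r4=0x9e
body[3] mov  r2, #0xee → r2=0xee
body[4] sub  r1, r0, #7 → r1=0x84
body[5] mov  r5, #0x23 → r5=0x23
body[6] mov  r0, #0xad → r0=0xad
epilogue: pop r5=0x40, sp=0xc1
epilogue: pop r0=0x8b, sp=0xc2
r0: callee-saved, written=True
r1: caller-saved, written=True
r2: caller-saved, written=True
r5: callee-saved, written=True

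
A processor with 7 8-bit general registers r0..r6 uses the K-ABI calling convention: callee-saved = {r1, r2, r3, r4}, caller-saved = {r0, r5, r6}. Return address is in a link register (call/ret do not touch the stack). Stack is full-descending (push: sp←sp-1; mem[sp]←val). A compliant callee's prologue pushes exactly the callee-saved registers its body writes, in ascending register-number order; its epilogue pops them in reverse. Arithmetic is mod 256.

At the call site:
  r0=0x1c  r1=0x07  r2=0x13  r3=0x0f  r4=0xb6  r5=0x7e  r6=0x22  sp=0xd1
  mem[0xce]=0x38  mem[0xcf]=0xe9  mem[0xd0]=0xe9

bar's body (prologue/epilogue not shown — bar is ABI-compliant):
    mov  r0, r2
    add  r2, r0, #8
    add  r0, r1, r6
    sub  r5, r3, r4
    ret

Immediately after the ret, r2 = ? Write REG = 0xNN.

REG = 0x13

prologue: push r2 → mem[0xd0]=0x13, sp=0xd0
body[0] mov  r0, r2 → r0=0x13
body[1] add  r2, r0, #8 → r2=0x1b
body[2] add  r0, r1, r6 → r0=0x29
body[3] sub  r5, r3, r4 → r5=0x59
epilogue: pop r2=0x13, sp=0xd1
r2 is callee-saved → restored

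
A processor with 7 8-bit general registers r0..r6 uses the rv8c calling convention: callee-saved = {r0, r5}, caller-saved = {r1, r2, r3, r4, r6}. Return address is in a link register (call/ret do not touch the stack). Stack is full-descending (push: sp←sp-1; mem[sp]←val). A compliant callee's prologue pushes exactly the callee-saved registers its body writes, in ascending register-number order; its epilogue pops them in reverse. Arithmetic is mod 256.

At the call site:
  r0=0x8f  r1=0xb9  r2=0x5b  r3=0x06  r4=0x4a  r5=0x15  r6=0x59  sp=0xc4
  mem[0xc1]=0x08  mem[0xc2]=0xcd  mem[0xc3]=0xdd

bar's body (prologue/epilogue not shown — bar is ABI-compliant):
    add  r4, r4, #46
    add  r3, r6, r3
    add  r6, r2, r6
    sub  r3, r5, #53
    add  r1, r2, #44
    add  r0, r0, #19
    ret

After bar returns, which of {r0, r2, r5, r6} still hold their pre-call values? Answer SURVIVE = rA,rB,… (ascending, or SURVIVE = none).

prologue: push r0 -> mem[0xc3]=0x8f, sp=0xc3
body[0] add  r4, r4, #46 -> r4=0x78
body[1] add  r3, r6, r3 -> r3=0x5f
body[2] add  r6, r2, r6 -> r6=0xb4
body[3] sub  r3, r5, #53 -> r3=0xe0
body[4] add  r1, r2, #44 -> r1=0x87
body[5] add  r0, r0, #19 -> r0=0xa2
epilogue: pop r0=0x8f, sp=0xc4
r0: callee-saved, written=True
r2: caller-saved, written=False
r5: callee-saved, written=False
r6: caller-saved, written=True

SURVIVE = r0,r2,r5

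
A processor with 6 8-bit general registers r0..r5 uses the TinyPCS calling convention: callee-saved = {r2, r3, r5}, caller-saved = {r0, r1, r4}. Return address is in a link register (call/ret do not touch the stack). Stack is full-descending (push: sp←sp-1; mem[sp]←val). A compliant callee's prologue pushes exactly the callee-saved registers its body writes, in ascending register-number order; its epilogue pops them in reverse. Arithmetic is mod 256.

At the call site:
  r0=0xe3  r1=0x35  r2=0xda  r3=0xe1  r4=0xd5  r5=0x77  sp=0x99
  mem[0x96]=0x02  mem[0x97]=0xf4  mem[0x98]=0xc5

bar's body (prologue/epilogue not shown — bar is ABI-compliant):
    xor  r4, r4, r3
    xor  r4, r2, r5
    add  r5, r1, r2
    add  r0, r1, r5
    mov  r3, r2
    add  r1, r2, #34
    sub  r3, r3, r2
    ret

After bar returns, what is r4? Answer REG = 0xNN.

REG = 0xad

prologue: push r3 -> mem[0x98]=0xe1, sp=0x98
prologue: push r5 -> mem[0x97]=0x77, sp=0x97
body[0] xor  r4, r4, r3 -> r4=0x34
body[1] xor  r4, r2, r5 -> r4=0xad
body[2] add  r5, r1, r2 -> r5=0x0f
body[3] add  r0, r1, r5 -> r0=0x44
body[4] mov  r3, r2 -> r3=0xda
body[5] add  r1, r2, #34 -> r1=0xfc
body[6] sub  r3, r3, r2 -> r3=0x00
epilogue: pop r5=0x77, sp=0x98
epilogue: pop r3=0xe1, sp=0x99
r4 is caller-saved -> body value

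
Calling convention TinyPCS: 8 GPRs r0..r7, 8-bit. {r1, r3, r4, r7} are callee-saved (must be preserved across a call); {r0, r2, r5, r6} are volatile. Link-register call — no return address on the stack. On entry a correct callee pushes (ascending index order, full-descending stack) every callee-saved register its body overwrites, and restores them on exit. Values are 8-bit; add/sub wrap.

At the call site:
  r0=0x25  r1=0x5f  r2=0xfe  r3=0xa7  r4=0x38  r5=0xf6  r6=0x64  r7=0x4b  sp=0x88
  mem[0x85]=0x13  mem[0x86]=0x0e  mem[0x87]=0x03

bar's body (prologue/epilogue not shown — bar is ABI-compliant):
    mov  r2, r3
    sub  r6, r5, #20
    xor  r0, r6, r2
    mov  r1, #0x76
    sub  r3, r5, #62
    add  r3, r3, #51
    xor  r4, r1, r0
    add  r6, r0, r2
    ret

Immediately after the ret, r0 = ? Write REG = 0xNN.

REG = 0x45

prologue: push r1 → mem[0x87]=0x5f, sp=0x87
prologue: push r3 → mem[0x86]=0xa7, sp=0x86
prologue: push r4 → mem[0x85]=0x38, sp=0x85
body[0] mov  r2, r3 → r2=0xa7
body[1] sub  r6, r5, #20 → r6=0xe2
body[2] xor  r0, r6, r2 → r0=0x45
body[3] mov  r1, #0x76 → r1=0x76
body[4] sub  r3, r5, #62 → r3=0xb8
body[5] add  r3, r3, #51 → r3=0xeb
body[6] xor  r4, r1, r0 → r4=0x33
body[7] add  r6, r0, r2 → r6=0xec
epilogue: pop r4=0x38, sp=0x86
epilogue: pop r3=0xa7, sp=0x87
epilogue: pop r1=0x5f, sp=0x88
r0 is caller-saved → body value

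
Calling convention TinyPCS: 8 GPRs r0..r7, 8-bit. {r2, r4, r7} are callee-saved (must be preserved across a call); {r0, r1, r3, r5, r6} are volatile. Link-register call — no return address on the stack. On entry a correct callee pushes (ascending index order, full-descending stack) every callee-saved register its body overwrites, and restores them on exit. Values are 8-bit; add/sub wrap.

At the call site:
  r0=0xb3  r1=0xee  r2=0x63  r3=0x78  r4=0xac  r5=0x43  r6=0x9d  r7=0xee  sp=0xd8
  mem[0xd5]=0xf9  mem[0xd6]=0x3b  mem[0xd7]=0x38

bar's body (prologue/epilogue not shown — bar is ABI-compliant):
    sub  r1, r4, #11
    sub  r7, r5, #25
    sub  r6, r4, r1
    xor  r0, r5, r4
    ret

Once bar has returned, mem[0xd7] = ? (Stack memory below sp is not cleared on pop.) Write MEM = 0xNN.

prologue: push r7 → mem[0xd7]=0xee, sp=0xd7
body[0] sub  r1, r4, #11 → r1=0xa1
body[1] sub  r7, r5, #25 → r7=0x2a
body[2] sub  r6, r4, r1 → r6=0x0b
body[3] xor  r0, r5, r4 → r0=0xef
epilogue: pop r7=0xee, sp=0xd8
prologue pushed ['r7'] at ['0xd7']

MEM = 0xee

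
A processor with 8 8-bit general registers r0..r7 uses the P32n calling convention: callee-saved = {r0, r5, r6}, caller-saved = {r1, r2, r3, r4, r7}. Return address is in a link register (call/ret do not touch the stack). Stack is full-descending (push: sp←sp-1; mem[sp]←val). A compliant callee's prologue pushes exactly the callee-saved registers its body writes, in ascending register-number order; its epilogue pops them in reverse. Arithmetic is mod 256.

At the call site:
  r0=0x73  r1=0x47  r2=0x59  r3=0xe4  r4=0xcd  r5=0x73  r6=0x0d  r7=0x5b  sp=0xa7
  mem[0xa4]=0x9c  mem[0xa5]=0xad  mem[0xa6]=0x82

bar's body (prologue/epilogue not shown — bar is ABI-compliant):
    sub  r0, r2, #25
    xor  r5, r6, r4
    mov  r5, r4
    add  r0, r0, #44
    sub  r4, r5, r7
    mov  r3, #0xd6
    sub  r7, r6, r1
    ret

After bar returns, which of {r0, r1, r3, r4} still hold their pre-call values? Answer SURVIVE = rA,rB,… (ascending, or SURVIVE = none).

SURVIVE = r0,r1

prologue: push r0 -> mem[0xa6]=0x73, sp=0xa6
prologue: push r5 -> mem[0xa5]=0x73, sp=0xa5
body[0] sub  r0, r2, #25 -> r0=0x40
body[1] xor  r5, r6, r4 -> r5=0xc0
body[2] mov  r5, r4 -> r5=0xcd
body[3] add  r0, r0, #44 -> r0=0x6c
body[4] sub  r4, r5, r7 -> r4=0x72
body[5] mov  r3, #0xd6 -> r3=0xd6
body[6] sub  r7, r6, r1 -> r7=0xc6
epilogue: pop r5=0x73, sp=0xa6
epilogue: pop r0=0x73, sp=0xa7
r0: callee-saved, written=True
r1: caller-saved, written=False
r3: caller-saved, written=True
r4: caller-saved, written=True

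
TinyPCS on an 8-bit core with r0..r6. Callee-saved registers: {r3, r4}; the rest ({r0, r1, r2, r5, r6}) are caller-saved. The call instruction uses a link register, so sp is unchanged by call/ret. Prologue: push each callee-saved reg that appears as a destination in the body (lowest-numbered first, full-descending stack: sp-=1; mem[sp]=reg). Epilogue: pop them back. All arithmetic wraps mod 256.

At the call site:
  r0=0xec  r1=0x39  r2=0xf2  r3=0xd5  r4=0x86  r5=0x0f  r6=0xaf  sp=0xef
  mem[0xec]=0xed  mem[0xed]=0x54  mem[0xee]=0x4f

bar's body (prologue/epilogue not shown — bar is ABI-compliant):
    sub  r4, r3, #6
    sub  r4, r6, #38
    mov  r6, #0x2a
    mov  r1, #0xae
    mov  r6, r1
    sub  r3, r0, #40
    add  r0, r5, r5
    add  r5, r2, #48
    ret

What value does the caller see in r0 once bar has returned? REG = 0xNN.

REG = 0x1e

prologue: push r3 → mem[0xee]=0xd5, sp=0xee
prologue: push r4 → mem[0xed]=0x86, sp=0xed
body[0] sub  r4, r3, #6 → r4=0xcf
body[1] sub  r4, r6, #38 → r4=0x89
body[2] mov  r6, #0x2a → r6=0x2a
body[3] mov  r1, #0xae → r1=0xae
body[4] mov  r6, r1 → r6=0xae
body[5] sub  r3, r0, #40 → r3=0xc4
body[6] add  r0, r5, r5 → r0=0x1e
body[7] add  r5, r2, #48 → r5=0x22
epilogue: pop r4=0x86, sp=0xee
epilogue: pop r3=0xd5, sp=0xef
r0 is caller-saved → body value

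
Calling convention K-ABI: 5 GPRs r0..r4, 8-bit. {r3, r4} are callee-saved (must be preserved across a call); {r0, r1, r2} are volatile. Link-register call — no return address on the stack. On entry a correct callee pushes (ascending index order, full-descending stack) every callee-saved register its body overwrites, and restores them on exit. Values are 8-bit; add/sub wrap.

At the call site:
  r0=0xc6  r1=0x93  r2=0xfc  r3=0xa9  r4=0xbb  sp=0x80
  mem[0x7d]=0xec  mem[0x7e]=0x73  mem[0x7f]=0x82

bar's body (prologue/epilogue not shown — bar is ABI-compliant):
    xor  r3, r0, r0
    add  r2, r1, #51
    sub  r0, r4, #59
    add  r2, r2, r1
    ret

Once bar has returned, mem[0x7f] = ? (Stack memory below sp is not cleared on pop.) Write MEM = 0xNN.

prologue: push r3 -> mem[0x7f]=0xa9, sp=0x7f
body[0] xor  r3, r0, r0 -> r3=0x00
body[1] add  r2, r1, #51 -> r2=0xc6
body[2] sub  r0, r4, #59 -> r0=0x80
body[3] add  r2, r2, r1 -> r2=0x59
epilogue: pop r3=0xa9, sp=0x80
prologue pushed ['r3'] at ['0x7f']

MEM = 0xa9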